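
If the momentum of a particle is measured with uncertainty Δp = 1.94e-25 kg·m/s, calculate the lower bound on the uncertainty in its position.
271.797 pm

Using the Heisenberg uncertainty principle:
ΔxΔp ≥ ℏ/2

The minimum uncertainty in position is:
Δx_min = ℏ/(2Δp)
Δx_min = (1.055e-34 J·s) / (2 × 1.940e-25 kg·m/s)
Δx_min = 2.718e-10 m = 271.797 pm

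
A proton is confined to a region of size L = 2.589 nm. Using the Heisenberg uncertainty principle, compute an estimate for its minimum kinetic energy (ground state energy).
773.909 neV

Using the uncertainty principle to estimate ground state energy:

1. The position uncertainty is approximately the confinement size:
   Δx ≈ L = 2.589e-09 m

2. From ΔxΔp ≥ ℏ/2, the minimum momentum uncertainty is:
   Δp ≈ ℏ/(2L) = 2.037e-26 kg·m/s

3. The kinetic energy is approximately:
   KE ≈ (Δp)²/(2m) = (2.037e-26)²/(2 × 1.673e-27 kg)
   KE ≈ 1.240e-25 J = 773.909 neV

This is an order-of-magnitude estimate of the ground state energy.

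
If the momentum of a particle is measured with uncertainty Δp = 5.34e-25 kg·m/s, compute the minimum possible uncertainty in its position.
98.743 pm

Using the Heisenberg uncertainty principle:
ΔxΔp ≥ ℏ/2

The minimum uncertainty in position is:
Δx_min = ℏ/(2Δp)
Δx_min = (1.055e-34 J·s) / (2 × 5.340e-25 kg·m/s)
Δx_min = 9.874e-11 m = 98.743 pm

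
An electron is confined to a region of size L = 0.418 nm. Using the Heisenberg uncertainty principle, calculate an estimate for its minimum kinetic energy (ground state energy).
54.514 meV

Using the uncertainty principle to estimate ground state energy:

1. The position uncertainty is approximately the confinement size:
   Δx ≈ L = 4.180e-10 m

2. From ΔxΔp ≥ ℏ/2, the minimum momentum uncertainty is:
   Δp ≈ ℏ/(2L) = 1.261e-25 kg·m/s

3. The kinetic energy is approximately:
   KE ≈ (Δp)²/(2m) = (1.261e-25)²/(2 × 9.109e-31 kg)
   KE ≈ 8.734e-21 J = 54.514 meV

This is an order-of-magnitude estimate of the ground state energy.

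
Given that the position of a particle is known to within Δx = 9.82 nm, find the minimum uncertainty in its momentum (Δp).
5.370 × 10^-27 kg·m/s

Using the Heisenberg uncertainty principle:
ΔxΔp ≥ ℏ/2

The minimum uncertainty in momentum is:
Δp_min = ℏ/(2Δx)
Δp_min = (1.055e-34 J·s) / (2 × 9.820e-09 m)
Δp_min = 5.370e-27 kg·m/s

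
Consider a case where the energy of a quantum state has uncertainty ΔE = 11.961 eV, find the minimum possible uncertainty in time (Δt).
27.515 as

Using the energy-time uncertainty principle:
ΔEΔt ≥ ℏ/2

The minimum uncertainty in time is:
Δt_min = ℏ/(2ΔE)
Δt_min = (1.055e-34 J·s) / (2 × 1.916e-18 J)
Δt_min = 2.751e-17 s = 27.515 as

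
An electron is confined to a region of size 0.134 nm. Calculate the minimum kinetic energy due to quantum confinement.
530.461 meV

Using the uncertainty principle:

1. Position uncertainty: Δx ≈ 1.340e-10 m
2. Minimum momentum uncertainty: Δp = ℏ/(2Δx) = 3.935e-25 kg·m/s
3. Minimum kinetic energy:
   KE = (Δp)²/(2m) = (3.935e-25)²/(2 × 9.109e-31 kg)
   KE = 8.499e-20 J = 530.461 meV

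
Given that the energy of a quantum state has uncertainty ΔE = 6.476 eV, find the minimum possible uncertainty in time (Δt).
50.819 as

Using the energy-time uncertainty principle:
ΔEΔt ≥ ℏ/2

The minimum uncertainty in time is:
Δt_min = ℏ/(2ΔE)
Δt_min = (1.055e-34 J·s) / (2 × 1.038e-18 J)
Δt_min = 5.082e-17 s = 50.819 as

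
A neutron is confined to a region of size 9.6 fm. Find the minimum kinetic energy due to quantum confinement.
56.210 keV

Using the uncertainty principle:

1. Position uncertainty: Δx ≈ 9.600e-15 m
2. Minimum momentum uncertainty: Δp = ℏ/(2Δx) = 5.493e-21 kg·m/s
3. Minimum kinetic energy:
   KE = (Δp)²/(2m) = (5.493e-21)²/(2 × 1.675e-27 kg)
   KE = 9.006e-15 J = 56.210 keV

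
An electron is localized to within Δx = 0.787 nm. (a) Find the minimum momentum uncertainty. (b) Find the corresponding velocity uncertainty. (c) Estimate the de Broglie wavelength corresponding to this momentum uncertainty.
(a) Δp_min = 6.700 × 10^-26 kg·m/s
(b) Δv_min = 73.550 km/s
(c) λ_dB = 9.890 nm

Step-by-step:

(a) From the uncertainty principle:
Δp_min = ℏ/(2Δx) = (1.055e-34 J·s)/(2 × 7.870e-10 m) = 6.700e-26 kg·m/s

(b) The velocity uncertainty:
Δv = Δp/m = (6.700e-26 kg·m/s)/(9.109e-31 kg) = 7.355e+04 m/s = 73.550 km/s

(c) The de Broglie wavelength for this momentum:
λ = h/p = (6.626e-34 J·s)/(6.700e-26 kg·m/s) = 9.890e-09 m = 9.890 nm

Note: The de Broglie wavelength is comparable to the localization size, as expected from wave-particle duality.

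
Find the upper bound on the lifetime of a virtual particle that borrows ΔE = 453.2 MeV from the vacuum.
7.262 × 10^-25 s

Using the energy-time uncertainty principle:
ΔEΔt ≥ ℏ/2

For a virtual particle borrowing energy ΔE, the maximum lifetime is:
Δt_max = ℏ/(2ΔE)

Converting energy:
ΔE = 453.2 MeV = 7.261e-11 J

Δt_max = (1.055e-34 J·s) / (2 × 7.261e-11 J)
Δt_max = 7.262e-25 s = 7.262 × 10^-25 s

Virtual particles with higher borrowed energy exist for shorter times.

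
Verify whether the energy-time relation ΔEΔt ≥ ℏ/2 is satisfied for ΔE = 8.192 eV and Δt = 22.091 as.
No, it violates the uncertainty relation.

Calculate the product ΔEΔt:
ΔE = 8.192 eV = 1.313e-18 J
ΔEΔt = (1.313e-18 J) × (2.209e-17 s)
ΔEΔt = 2.899e-35 J·s

Compare to the minimum allowed value ℏ/2:
ℏ/2 = 5.273e-35 J·s

Since ΔEΔt = 2.899e-35 J·s < 5.273e-35 J·s = ℏ/2,
this violates the uncertainty relation.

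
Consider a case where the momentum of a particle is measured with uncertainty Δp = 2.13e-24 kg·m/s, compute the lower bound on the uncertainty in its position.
24.755 pm

Using the Heisenberg uncertainty principle:
ΔxΔp ≥ ℏ/2

The minimum uncertainty in position is:
Δx_min = ℏ/(2Δp)
Δx_min = (1.055e-34 J·s) / (2 × 2.130e-24 kg·m/s)
Δx_min = 2.476e-11 m = 24.755 pm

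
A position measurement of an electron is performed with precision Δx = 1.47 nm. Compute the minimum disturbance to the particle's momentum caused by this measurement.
3.587 × 10^-26 kg·m/s

The uncertainty principle implies that measuring position disturbs momentum:
ΔxΔp ≥ ℏ/2

When we measure position with precision Δx, we necessarily introduce a momentum uncertainty:
Δp ≥ ℏ/(2Δx)
Δp_min = (1.055e-34 J·s) / (2 × 1.470e-09 m)
Δp_min = 3.587e-26 kg·m/s

The more precisely we measure position, the greater the momentum disturbance.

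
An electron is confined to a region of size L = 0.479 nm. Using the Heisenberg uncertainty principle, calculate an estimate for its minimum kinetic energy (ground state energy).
41.514 meV

Using the uncertainty principle to estimate ground state energy:

1. The position uncertainty is approximately the confinement size:
   Δx ≈ L = 4.790e-10 m

2. From ΔxΔp ≥ ℏ/2, the minimum momentum uncertainty is:
   Δp ≈ ℏ/(2L) = 1.101e-25 kg·m/s

3. The kinetic energy is approximately:
   KE ≈ (Δp)²/(2m) = (1.101e-25)²/(2 × 9.109e-31 kg)
   KE ≈ 6.651e-21 J = 41.514 meV

This is an order-of-magnitude estimate of the ground state energy.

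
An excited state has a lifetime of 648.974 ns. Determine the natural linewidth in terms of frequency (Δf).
122.620 kHz

Using the energy-time uncertainty principle and E = hf:
ΔEΔt ≥ ℏ/2
hΔf·Δt ≥ ℏ/2

The minimum frequency uncertainty is:
Δf = ℏ/(2hτ) = 1/(4πτ)
Δf = 1/(4π × 6.490e-07 s)
Δf = 1.226e+05 Hz = 122.620 kHz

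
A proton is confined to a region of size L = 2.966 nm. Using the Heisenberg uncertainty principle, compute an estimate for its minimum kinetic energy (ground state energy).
589.674 neV

Using the uncertainty principle to estimate ground state energy:

1. The position uncertainty is approximately the confinement size:
   Δx ≈ L = 2.966e-09 m

2. From ΔxΔp ≥ ℏ/2, the minimum momentum uncertainty is:
   Δp ≈ ℏ/(2L) = 1.778e-26 kg·m/s

3. The kinetic energy is approximately:
   KE ≈ (Δp)²/(2m) = (1.778e-26)²/(2 × 1.673e-27 kg)
   KE ≈ 9.448e-26 J = 589.674 neV

This is an order-of-magnitude estimate of the ground state energy.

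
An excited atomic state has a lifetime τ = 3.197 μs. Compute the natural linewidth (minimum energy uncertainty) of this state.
102.942 peV

Using the energy-time uncertainty principle:
ΔEΔt ≥ ℏ/2

The lifetime τ represents the time uncertainty Δt.
The natural linewidth (minimum energy uncertainty) is:

ΔE = ℏ/(2τ)
ΔE = (1.055e-34 J·s) / (2 × 3.197e-06 s)
ΔE = 1.649e-29 J = 102.942 peV

This natural linewidth limits the precision of spectroscopic measurements.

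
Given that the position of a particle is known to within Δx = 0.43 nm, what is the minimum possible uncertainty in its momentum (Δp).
1.226 × 10^-25 kg·m/s

Using the Heisenberg uncertainty principle:
ΔxΔp ≥ ℏ/2

The minimum uncertainty in momentum is:
Δp_min = ℏ/(2Δx)
Δp_min = (1.055e-34 J·s) / (2 × 4.300e-10 m)
Δp_min = 1.226e-25 kg·m/s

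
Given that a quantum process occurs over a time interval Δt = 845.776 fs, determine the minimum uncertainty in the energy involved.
389.117 μeV

Using the energy-time uncertainty principle:
ΔEΔt ≥ ℏ/2

The minimum uncertainty in energy is:
ΔE_min = ℏ/(2Δt)
ΔE_min = (1.055e-34 J·s) / (2 × 8.458e-13 s)
ΔE_min = 6.234e-23 J = 389.117 μeV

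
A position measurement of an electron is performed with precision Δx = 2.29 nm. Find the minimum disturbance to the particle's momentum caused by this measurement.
2.303 × 10^-26 kg·m/s

The uncertainty principle implies that measuring position disturbs momentum:
ΔxΔp ≥ ℏ/2

When we measure position with precision Δx, we necessarily introduce a momentum uncertainty:
Δp ≥ ℏ/(2Δx)
Δp_min = (1.055e-34 J·s) / (2 × 2.290e-09 m)
Δp_min = 2.303e-26 kg·m/s

The more precisely we measure position, the greater the momentum disturbance.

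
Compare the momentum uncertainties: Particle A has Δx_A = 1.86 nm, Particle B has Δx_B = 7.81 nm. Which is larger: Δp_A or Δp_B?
Particle A has the larger minimum momentum uncertainty, by a factor of 4.20.

For each particle, the minimum momentum uncertainty is Δp_min = ℏ/(2Δx):

Particle A: Δp_A = ℏ/(2×1.860e-09 m) = 2.835e-26 kg·m/s
Particle B: Δp_B = ℏ/(2×7.810e-09 m) = 6.751e-27 kg·m/s

Ratio: Δp_A/Δp_B = 4.20

Since Δp_min ∝ 1/Δx, the particle with smaller position uncertainty (A) has larger momentum uncertainty.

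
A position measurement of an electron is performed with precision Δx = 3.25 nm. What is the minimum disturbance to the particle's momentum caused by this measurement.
1.622 × 10^-26 kg·m/s

The uncertainty principle implies that measuring position disturbs momentum:
ΔxΔp ≥ ℏ/2

When we measure position with precision Δx, we necessarily introduce a momentum uncertainty:
Δp ≥ ℏ/(2Δx)
Δp_min = (1.055e-34 J·s) / (2 × 3.250e-09 m)
Δp_min = 1.622e-26 kg·m/s

The more precisely we measure position, the greater the momentum disturbance.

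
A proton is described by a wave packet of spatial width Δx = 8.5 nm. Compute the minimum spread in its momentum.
6.203 × 10^-27 kg·m/s

For a wave packet, the spatial width Δx and momentum spread Δp are related by the uncertainty principle:
ΔxΔp ≥ ℏ/2

The minimum momentum spread is:
Δp_min = ℏ/(2Δx)
Δp_min = (1.055e-34 J·s) / (2 × 8.500e-09 m)
Δp_min = 6.203e-27 kg·m/s

A wave packet cannot have both a well-defined position and well-defined momentum.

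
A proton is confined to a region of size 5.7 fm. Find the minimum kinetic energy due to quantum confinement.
159.663 keV

Using the uncertainty principle:

1. Position uncertainty: Δx ≈ 5.700e-15 m
2. Minimum momentum uncertainty: Δp = ℏ/(2Δx) = 9.251e-21 kg·m/s
3. Minimum kinetic energy:
   KE = (Δp)²/(2m) = (9.251e-21)²/(2 × 1.673e-27 kg)
   KE = 2.558e-14 J = 159.663 keV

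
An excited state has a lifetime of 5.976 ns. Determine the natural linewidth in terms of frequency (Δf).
13.316 MHz

Using the energy-time uncertainty principle and E = hf:
ΔEΔt ≥ ℏ/2
hΔf·Δt ≥ ℏ/2

The minimum frequency uncertainty is:
Δf = ℏ/(2hτ) = 1/(4πτ)
Δf = 1/(4π × 5.976e-09 s)
Δf = 1.332e+07 Hz = 13.316 MHz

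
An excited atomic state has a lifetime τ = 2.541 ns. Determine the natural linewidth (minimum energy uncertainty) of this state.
129.518 neV

Using the energy-time uncertainty principle:
ΔEΔt ≥ ℏ/2

The lifetime τ represents the time uncertainty Δt.
The natural linewidth (minimum energy uncertainty) is:

ΔE = ℏ/(2τ)
ΔE = (1.055e-34 J·s) / (2 × 2.541e-09 s)
ΔE = 2.075e-26 J = 129.518 neV

This natural linewidth limits the precision of spectroscopic measurements.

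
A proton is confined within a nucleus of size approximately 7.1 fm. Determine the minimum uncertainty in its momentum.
7.427 × 10^-21 kg·m/s

Using the Heisenberg uncertainty principle:
ΔxΔp ≥ ℏ/2

With Δx ≈ L = 7.100e-15 m (the confinement size):
Δp_min = ℏ/(2Δx)
Δp_min = (1.055e-34 J·s) / (2 × 7.100e-15 m)
Δp_min = 7.427e-21 kg·m/s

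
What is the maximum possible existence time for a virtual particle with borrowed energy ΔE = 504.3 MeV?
6.526 × 10^-25 s

Using the energy-time uncertainty principle:
ΔEΔt ≥ ℏ/2

For a virtual particle borrowing energy ΔE, the maximum lifetime is:
Δt_max = ℏ/(2ΔE)

Converting energy:
ΔE = 504.3 MeV = 8.080e-11 J

Δt_max = (1.055e-34 J·s) / (2 × 8.080e-11 J)
Δt_max = 6.526e-25 s = 6.526 × 10^-25 s

Virtual particles with higher borrowed energy exist for shorter times.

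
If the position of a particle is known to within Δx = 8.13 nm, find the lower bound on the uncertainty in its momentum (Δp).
6.486 × 10^-27 kg·m/s

Using the Heisenberg uncertainty principle:
ΔxΔp ≥ ℏ/2

The minimum uncertainty in momentum is:
Δp_min = ℏ/(2Δx)
Δp_min = (1.055e-34 J·s) / (2 × 8.130e-09 m)
Δp_min = 6.486e-27 kg·m/s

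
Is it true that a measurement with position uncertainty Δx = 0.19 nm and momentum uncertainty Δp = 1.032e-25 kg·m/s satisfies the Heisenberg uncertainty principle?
No, it violates the uncertainty principle (impossible measurement).

Calculate the product ΔxΔp:
ΔxΔp = (1.900e-10 m) × (1.032e-25 kg·m/s)
ΔxΔp = 1.961e-35 J·s

Compare to the minimum allowed value ℏ/2:
ℏ/2 = 5.273e-35 J·s

Since ΔxΔp = 1.961e-35 J·s < 5.273e-35 J·s = ℏ/2,
the measurement violates the uncertainty principle.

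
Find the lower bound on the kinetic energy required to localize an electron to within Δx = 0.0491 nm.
3.951 eV

Localizing a particle requires giving it sufficient momentum uncertainty:

1. From uncertainty principle: Δp ≥ ℏ/(2Δx)
   Δp_min = (1.055e-34 J·s) / (2 × 4.910e-11 m)
   Δp_min = 1.074e-24 kg·m/s

2. This momentum uncertainty corresponds to kinetic energy:
   KE ≈ (Δp)²/(2m) = (1.074e-24)²/(2 × 9.109e-31 kg)
   KE = 6.330e-19 J = 3.951 eV

Tighter localization requires more energy.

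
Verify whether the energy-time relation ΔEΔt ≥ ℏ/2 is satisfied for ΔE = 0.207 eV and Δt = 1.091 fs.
No, it violates the uncertainty relation.

Calculate the product ΔEΔt:
ΔE = 0.207 eV = 3.317e-20 J
ΔEΔt = (3.317e-20 J) × (1.091e-15 s)
ΔEΔt = 3.618e-35 J·s

Compare to the minimum allowed value ℏ/2:
ℏ/2 = 5.273e-35 J·s

Since ΔEΔt = 3.618e-35 J·s < 5.273e-35 J·s = ℏ/2,
this violates the uncertainty relation.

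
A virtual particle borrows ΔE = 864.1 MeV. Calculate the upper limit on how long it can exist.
3.809 × 10^-25 s

Using the energy-time uncertainty principle:
ΔEΔt ≥ ℏ/2

For a virtual particle borrowing energy ΔE, the maximum lifetime is:
Δt_max = ℏ/(2ΔE)

Converting energy:
ΔE = 864.1 MeV = 1.384e-10 J

Δt_max = (1.055e-34 J·s) / (2 × 1.384e-10 J)
Δt_max = 3.809e-25 s = 3.809 × 10^-25 s

Virtual particles with higher borrowed energy exist for shorter times.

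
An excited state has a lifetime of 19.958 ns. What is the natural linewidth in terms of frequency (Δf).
3.987 MHz

Using the energy-time uncertainty principle and E = hf:
ΔEΔt ≥ ℏ/2
hΔf·Δt ≥ ℏ/2

The minimum frequency uncertainty is:
Δf = ℏ/(2hτ) = 1/(4πτ)
Δf = 1/(4π × 1.996e-08 s)
Δf = 3.987e+06 Hz = 3.987 MHz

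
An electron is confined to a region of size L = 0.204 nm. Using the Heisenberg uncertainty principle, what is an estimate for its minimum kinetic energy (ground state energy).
228.877 meV

Using the uncertainty principle to estimate ground state energy:

1. The position uncertainty is approximately the confinement size:
   Δx ≈ L = 2.040e-10 m

2. From ΔxΔp ≥ ℏ/2, the minimum momentum uncertainty is:
   Δp ≈ ℏ/(2L) = 2.585e-25 kg·m/s

3. The kinetic energy is approximately:
   KE ≈ (Δp)²/(2m) = (2.585e-25)²/(2 × 9.109e-31 kg)
   KE ≈ 3.667e-20 J = 228.877 meV

This is an order-of-magnitude estimate of the ground state energy.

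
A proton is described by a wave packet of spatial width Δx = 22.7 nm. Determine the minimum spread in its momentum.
2.323 × 10^-27 kg·m/s

For a wave packet, the spatial width Δx and momentum spread Δp are related by the uncertainty principle:
ΔxΔp ≥ ℏ/2

The minimum momentum spread is:
Δp_min = ℏ/(2Δx)
Δp_min = (1.055e-34 J·s) / (2 × 2.270e-08 m)
Δp_min = 2.323e-27 kg·m/s

A wave packet cannot have both a well-defined position and well-defined momentum.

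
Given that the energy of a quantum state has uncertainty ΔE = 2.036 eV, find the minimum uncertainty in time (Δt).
161.643 as

Using the energy-time uncertainty principle:
ΔEΔt ≥ ℏ/2

The minimum uncertainty in time is:
Δt_min = ℏ/(2ΔE)
Δt_min = (1.055e-34 J·s) / (2 × 3.262e-19 J)
Δt_min = 1.616e-16 s = 161.643 as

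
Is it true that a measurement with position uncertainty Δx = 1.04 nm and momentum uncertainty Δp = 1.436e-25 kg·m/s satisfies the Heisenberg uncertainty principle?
Yes, it satisfies the uncertainty principle.

Calculate the product ΔxΔp:
ΔxΔp = (1.040e-09 m) × (1.436e-25 kg·m/s)
ΔxΔp = 1.493e-34 J·s

Compare to the minimum allowed value ℏ/2:
ℏ/2 = 5.273e-35 J·s

Since ΔxΔp = 1.493e-34 J·s ≥ 5.273e-35 J·s = ℏ/2,
the measurement satisfies the uncertainty principle.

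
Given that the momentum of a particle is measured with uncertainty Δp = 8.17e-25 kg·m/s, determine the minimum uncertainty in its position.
64.539 pm

Using the Heisenberg uncertainty principle:
ΔxΔp ≥ ℏ/2

The minimum uncertainty in position is:
Δx_min = ℏ/(2Δp)
Δx_min = (1.055e-34 J·s) / (2 × 8.170e-25 kg·m/s)
Δx_min = 6.454e-11 m = 64.539 pm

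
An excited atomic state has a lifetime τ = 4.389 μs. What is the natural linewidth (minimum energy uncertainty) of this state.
74.984 peV

Using the energy-time uncertainty principle:
ΔEΔt ≥ ℏ/2

The lifetime τ represents the time uncertainty Δt.
The natural linewidth (minimum energy uncertainty) is:

ΔE = ℏ/(2τ)
ΔE = (1.055e-34 J·s) / (2 × 4.389e-06 s)
ΔE = 1.201e-29 J = 74.984 peV

This natural linewidth limits the precision of spectroscopic measurements.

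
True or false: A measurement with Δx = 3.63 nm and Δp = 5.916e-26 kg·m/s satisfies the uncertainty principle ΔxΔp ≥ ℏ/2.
Yes, it satisfies the uncertainty principle.

Calculate the product ΔxΔp:
ΔxΔp = (3.630e-09 m) × (5.916e-26 kg·m/s)
ΔxΔp = 2.148e-34 J·s

Compare to the minimum allowed value ℏ/2:
ℏ/2 = 5.273e-35 J·s

Since ΔxΔp = 2.148e-34 J·s ≥ 5.273e-35 J·s = ℏ/2,
the measurement satisfies the uncertainty principle.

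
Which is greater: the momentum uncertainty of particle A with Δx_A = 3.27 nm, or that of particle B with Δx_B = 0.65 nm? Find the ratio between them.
Particle B has the larger minimum momentum uncertainty, by a factor of 5.03.

For each particle, the minimum momentum uncertainty is Δp_min = ℏ/(2Δx):

Particle A: Δp_A = ℏ/(2×3.270e-09 m) = 1.612e-26 kg·m/s
Particle B: Δp_B = ℏ/(2×6.500e-10 m) = 8.112e-26 kg·m/s

Ratio: Δp_B/Δp_A = 5.03

Since Δp_min ∝ 1/Δx, the particle with smaller position uncertainty (B) has larger momentum uncertainty.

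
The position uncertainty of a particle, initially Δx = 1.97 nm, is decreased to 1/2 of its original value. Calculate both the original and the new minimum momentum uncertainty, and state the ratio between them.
Original Δp_min = 2.677 × 10^-26 kg·m/s; new Δp'_min = 5.353 × 10^-26 kg·m/s; ratio Δp'_min/Δp_min = 2.

From the uncertainty principle ΔxΔp ≥ ℏ/2, the minimum momentum uncertainty is Δp_min = ℏ/(2Δx).

Original (Δx = 1.97 nm = 1.970e-09 m):
Δp_min = (1.055e-34 J·s)/(2 × 1.970e-09 m) = 2.677e-26 kg·m/s

When Δx → (1/2)Δx:
Δp'_min = ℏ/(2 × (1/2)Δx) = 2 × ℏ/(2Δx) = 2 × Δp_min
Δp'_min = 2 × 2.677e-26 kg·m/s = 5.353e-26 kg·m/s

Since Δp_min ∝ 1/Δx, when Δx is decreased to 1/2 of its original value, Δp_min increases to 2 times its original value.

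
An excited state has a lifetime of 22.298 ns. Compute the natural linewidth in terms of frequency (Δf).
3.569 MHz

Using the energy-time uncertainty principle and E = hf:
ΔEΔt ≥ ℏ/2
hΔf·Δt ≥ ℏ/2

The minimum frequency uncertainty is:
Δf = ℏ/(2hτ) = 1/(4πτ)
Δf = 1/(4π × 2.230e-08 s)
Δf = 3.569e+06 Hz = 3.569 MHz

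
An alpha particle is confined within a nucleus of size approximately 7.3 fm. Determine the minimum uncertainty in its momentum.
7.223 × 10^-21 kg·m/s

Using the Heisenberg uncertainty principle:
ΔxΔp ≥ ℏ/2

With Δx ≈ L = 7.300e-15 m (the confinement size):
Δp_min = ℏ/(2Δx)
Δp_min = (1.055e-34 J·s) / (2 × 7.300e-15 m)
Δp_min = 7.223e-21 kg·m/s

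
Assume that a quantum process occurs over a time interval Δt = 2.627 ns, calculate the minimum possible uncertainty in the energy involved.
125.278 neV

Using the energy-time uncertainty principle:
ΔEΔt ≥ ℏ/2

The minimum uncertainty in energy is:
ΔE_min = ℏ/(2Δt)
ΔE_min = (1.055e-34 J·s) / (2 × 2.627e-09 s)
ΔE_min = 2.007e-26 J = 125.278 neV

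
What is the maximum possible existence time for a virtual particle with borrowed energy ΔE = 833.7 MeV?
3.948 × 10^-25 s

Using the energy-time uncertainty principle:
ΔEΔt ≥ ℏ/2

For a virtual particle borrowing energy ΔE, the maximum lifetime is:
Δt_max = ℏ/(2ΔE)

Converting energy:
ΔE = 833.7 MeV = 1.336e-10 J

Δt_max = (1.055e-34 J·s) / (2 × 1.336e-10 J)
Δt_max = 3.948e-25 s = 3.948 × 10^-25 s

Virtual particles with higher borrowed energy exist for shorter times.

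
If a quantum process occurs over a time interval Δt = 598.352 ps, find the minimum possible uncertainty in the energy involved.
550.021 neV

Using the energy-time uncertainty principle:
ΔEΔt ≥ ℏ/2

The minimum uncertainty in energy is:
ΔE_min = ℏ/(2Δt)
ΔE_min = (1.055e-34 J·s) / (2 × 5.984e-10 s)
ΔE_min = 8.812e-26 J = 550.021 neV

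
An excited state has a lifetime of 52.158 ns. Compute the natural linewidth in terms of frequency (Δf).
1.526 MHz

Using the energy-time uncertainty principle and E = hf:
ΔEΔt ≥ ℏ/2
hΔf·Δt ≥ ℏ/2

The minimum frequency uncertainty is:
Δf = ℏ/(2hτ) = 1/(4πτ)
Δf = 1/(4π × 5.216e-08 s)
Δf = 1.526e+06 Hz = 1.526 MHz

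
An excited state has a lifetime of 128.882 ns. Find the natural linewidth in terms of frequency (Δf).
617.444 kHz

Using the energy-time uncertainty principle and E = hf:
ΔEΔt ≥ ℏ/2
hΔf·Δt ≥ ℏ/2

The minimum frequency uncertainty is:
Δf = ℏ/(2hτ) = 1/(4πτ)
Δf = 1/(4π × 1.289e-07 s)
Δf = 6.174e+05 Hz = 617.444 kHz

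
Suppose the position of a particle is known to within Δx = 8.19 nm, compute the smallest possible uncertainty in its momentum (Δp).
6.438 × 10^-27 kg·m/s

Using the Heisenberg uncertainty principle:
ΔxΔp ≥ ℏ/2

The minimum uncertainty in momentum is:
Δp_min = ℏ/(2Δx)
Δp_min = (1.055e-34 J·s) / (2 × 8.190e-09 m)
Δp_min = 6.438e-27 kg·m/s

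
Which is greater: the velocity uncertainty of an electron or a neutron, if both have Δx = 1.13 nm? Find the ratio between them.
The electron has the larger minimum velocity uncertainty, by a ratio of 1838.7.

For both particles, Δp_min = ℏ/(2Δx) = 4.666e-26 kg·m/s (same for both).

The velocity uncertainty is Δv = Δp/m:
- electron: Δv = 4.666e-26 / 9.109e-31 = 5.122e+04 m/s = 51.225 km/s
- neutron: Δv = 4.666e-26 / 1.675e-27 = 2.786e+01 m/s = 27.859 m/s

Ratio: 5.122e+04 / 2.786e+01 = 1838.7

The lighter particle has larger velocity uncertainty because Δv ∝ 1/m.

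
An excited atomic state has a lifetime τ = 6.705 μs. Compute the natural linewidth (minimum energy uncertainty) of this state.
49.084 peV

Using the energy-time uncertainty principle:
ΔEΔt ≥ ℏ/2

The lifetime τ represents the time uncertainty Δt.
The natural linewidth (minimum energy uncertainty) is:

ΔE = ℏ/(2τ)
ΔE = (1.055e-34 J·s) / (2 × 6.705e-06 s)
ΔE = 7.864e-30 J = 49.084 peV

This natural linewidth limits the precision of spectroscopic measurements.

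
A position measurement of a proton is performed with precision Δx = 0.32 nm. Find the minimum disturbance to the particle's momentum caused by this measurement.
1.648 × 10^-25 kg·m/s

The uncertainty principle implies that measuring position disturbs momentum:
ΔxΔp ≥ ℏ/2

When we measure position with precision Δx, we necessarily introduce a momentum uncertainty:
Δp ≥ ℏ/(2Δx)
Δp_min = (1.055e-34 J·s) / (2 × 3.200e-10 m)
Δp_min = 1.648e-25 kg·m/s

The more precisely we measure position, the greater the momentum disturbance.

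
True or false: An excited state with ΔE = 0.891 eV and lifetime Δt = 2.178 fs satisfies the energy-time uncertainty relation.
Yes, it satisfies the uncertainty relation.

Calculate the product ΔEΔt:
ΔE = 0.891 eV = 1.428e-19 J
ΔEΔt = (1.428e-19 J) × (2.178e-15 s)
ΔEΔt = 3.109e-34 J·s

Compare to the minimum allowed value ℏ/2:
ℏ/2 = 5.273e-35 J·s

Since ΔEΔt = 3.109e-34 J·s ≥ 5.273e-35 J·s = ℏ/2,
this satisfies the uncertainty relation.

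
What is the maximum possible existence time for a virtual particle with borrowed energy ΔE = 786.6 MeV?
4.184 × 10^-25 s

Using the energy-time uncertainty principle:
ΔEΔt ≥ ℏ/2

For a virtual particle borrowing energy ΔE, the maximum lifetime is:
Δt_max = ℏ/(2ΔE)

Converting energy:
ΔE = 786.6 MeV = 1.260e-10 J

Δt_max = (1.055e-34 J·s) / (2 × 1.260e-10 J)
Δt_max = 4.184e-25 s = 4.184 × 10^-25 s

Virtual particles with higher borrowed energy exist for shorter times.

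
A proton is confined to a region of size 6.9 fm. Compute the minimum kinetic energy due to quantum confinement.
108.957 keV

Using the uncertainty principle:

1. Position uncertainty: Δx ≈ 6.900e-15 m
2. Minimum momentum uncertainty: Δp = ℏ/(2Δx) = 7.642e-21 kg·m/s
3. Minimum kinetic energy:
   KE = (Δp)²/(2m) = (7.642e-21)²/(2 × 1.673e-27 kg)
   KE = 1.746e-14 J = 108.957 keV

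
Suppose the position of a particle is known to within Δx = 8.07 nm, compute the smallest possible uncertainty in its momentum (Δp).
6.534 × 10^-27 kg·m/s

Using the Heisenberg uncertainty principle:
ΔxΔp ≥ ℏ/2

The minimum uncertainty in momentum is:
Δp_min = ℏ/(2Δx)
Δp_min = (1.055e-34 J·s) / (2 × 8.070e-09 m)
Δp_min = 6.534e-27 kg·m/s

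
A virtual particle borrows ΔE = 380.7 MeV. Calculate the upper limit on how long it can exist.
8.645 × 10^-25 s

Using the energy-time uncertainty principle:
ΔEΔt ≥ ℏ/2

For a virtual particle borrowing energy ΔE, the maximum lifetime is:
Δt_max = ℏ/(2ΔE)

Converting energy:
ΔE = 380.7 MeV = 6.099e-11 J

Δt_max = (1.055e-34 J·s) / (2 × 6.099e-11 J)
Δt_max = 8.645e-25 s = 8.645 × 10^-25 s

Virtual particles with higher borrowed energy exist for shorter times.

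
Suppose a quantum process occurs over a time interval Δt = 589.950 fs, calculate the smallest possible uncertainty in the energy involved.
557.854 μeV

Using the energy-time uncertainty principle:
ΔEΔt ≥ ℏ/2

The minimum uncertainty in energy is:
ΔE_min = ℏ/(2Δt)
ΔE_min = (1.055e-34 J·s) / (2 × 5.900e-13 s)
ΔE_min = 8.938e-23 J = 557.854 μeV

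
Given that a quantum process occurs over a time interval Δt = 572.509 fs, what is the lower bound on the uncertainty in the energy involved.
574.849 μeV

Using the energy-time uncertainty principle:
ΔEΔt ≥ ℏ/2

The minimum uncertainty in energy is:
ΔE_min = ℏ/(2Δt)
ΔE_min = (1.055e-34 J·s) / (2 × 5.725e-13 s)
ΔE_min = 9.210e-23 J = 574.849 μeV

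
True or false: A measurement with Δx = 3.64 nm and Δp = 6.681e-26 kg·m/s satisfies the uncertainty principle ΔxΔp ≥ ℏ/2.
Yes, it satisfies the uncertainty principle.

Calculate the product ΔxΔp:
ΔxΔp = (3.640e-09 m) × (6.681e-26 kg·m/s)
ΔxΔp = 2.432e-34 J·s

Compare to the minimum allowed value ℏ/2:
ℏ/2 = 5.273e-35 J·s

Since ΔxΔp = 2.432e-34 J·s ≥ 5.273e-35 J·s = ℏ/2,
the measurement satisfies the uncertainty principle.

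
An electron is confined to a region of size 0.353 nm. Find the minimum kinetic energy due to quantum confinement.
76.439 meV

Using the uncertainty principle:

1. Position uncertainty: Δx ≈ 3.530e-10 m
2. Minimum momentum uncertainty: Δp = ℏ/(2Δx) = 1.494e-25 kg·m/s
3. Minimum kinetic energy:
   KE = (Δp)²/(2m) = (1.494e-25)²/(2 × 9.109e-31 kg)
   KE = 1.225e-20 J = 76.439 meV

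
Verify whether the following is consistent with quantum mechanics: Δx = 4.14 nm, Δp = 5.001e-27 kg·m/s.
No, it violates the uncertainty principle (impossible measurement).

Calculate the product ΔxΔp:
ΔxΔp = (4.140e-09 m) × (5.001e-27 kg·m/s)
ΔxΔp = 2.070e-35 J·s

Compare to the minimum allowed value ℏ/2:
ℏ/2 = 5.273e-35 J·s

Since ΔxΔp = 2.070e-35 J·s < 5.273e-35 J·s = ℏ/2,
the measurement violates the uncertainty principle.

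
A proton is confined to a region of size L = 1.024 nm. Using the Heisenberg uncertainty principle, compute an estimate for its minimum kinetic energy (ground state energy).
4.947 μeV

Using the uncertainty principle to estimate ground state energy:

1. The position uncertainty is approximately the confinement size:
   Δx ≈ L = 1.024e-09 m

2. From ΔxΔp ≥ ℏ/2, the minimum momentum uncertainty is:
   Δp ≈ ℏ/(2L) = 5.149e-26 kg·m/s

3. The kinetic energy is approximately:
   KE ≈ (Δp)²/(2m) = (5.149e-26)²/(2 × 1.673e-27 kg)
   KE ≈ 7.926e-25 J = 4.947 μeV

This is an order-of-magnitude estimate of the ground state energy.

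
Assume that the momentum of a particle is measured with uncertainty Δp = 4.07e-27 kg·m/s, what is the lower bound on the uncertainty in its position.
12.955 nm

Using the Heisenberg uncertainty principle:
ΔxΔp ≥ ℏ/2

The minimum uncertainty in position is:
Δx_min = ℏ/(2Δp)
Δx_min = (1.055e-34 J·s) / (2 × 4.070e-27 kg·m/s)
Δx_min = 1.296e-08 m = 12.955 nm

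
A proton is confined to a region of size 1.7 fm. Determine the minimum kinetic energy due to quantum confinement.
1.795 MeV

Using the uncertainty principle:

1. Position uncertainty: Δx ≈ 1.700e-15 m
2. Minimum momentum uncertainty: Δp = ℏ/(2Δx) = 3.102e-20 kg·m/s
3. Minimum kinetic energy:
   KE = (Δp)²/(2m) = (3.102e-20)²/(2 × 1.673e-27 kg)
   KE = 2.876e-13 J = 1.795 MeV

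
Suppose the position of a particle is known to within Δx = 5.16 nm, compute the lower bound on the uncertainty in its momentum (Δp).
1.022 × 10^-26 kg·m/s

Using the Heisenberg uncertainty principle:
ΔxΔp ≥ ℏ/2

The minimum uncertainty in momentum is:
Δp_min = ℏ/(2Δx)
Δp_min = (1.055e-34 J·s) / (2 × 5.160e-09 m)
Δp_min = 1.022e-26 kg·m/s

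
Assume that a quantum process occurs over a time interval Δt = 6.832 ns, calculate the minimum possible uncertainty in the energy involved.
48.171 neV

Using the energy-time uncertainty principle:
ΔEΔt ≥ ℏ/2

The minimum uncertainty in energy is:
ΔE_min = ℏ/(2Δt)
ΔE_min = (1.055e-34 J·s) / (2 × 6.832e-09 s)
ΔE_min = 7.718e-27 J = 48.171 neV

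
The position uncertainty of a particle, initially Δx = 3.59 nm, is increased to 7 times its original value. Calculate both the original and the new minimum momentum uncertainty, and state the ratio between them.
Original Δp_min = 1.469 × 10^-26 kg·m/s; new Δp'_min = 2.098 × 10^-27 kg·m/s; ratio Δp'_min/Δp_min = 1/7.

From the uncertainty principle ΔxΔp ≥ ℏ/2, the minimum momentum uncertainty is Δp_min = ℏ/(2Δx).

Original (Δx = 3.59 nm = 3.590e-09 m):
Δp_min = (1.055e-34 J·s)/(2 × 3.590e-09 m) = 1.469e-26 kg·m/s

When Δx → 7Δx:
Δp'_min = ℏ/(2 × 7Δx) = (1/7) × ℏ/(2Δx) = (1/7) × Δp_min
Δp'_min = 1/7 × 1.469e-26 kg·m/s = 2.098e-27 kg·m/s

Since Δp_min ∝ 1/Δx, when Δx is increased to 7 times its original value, Δp_min decreases to 1/7 of its original value.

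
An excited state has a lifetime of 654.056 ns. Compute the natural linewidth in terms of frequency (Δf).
121.668 kHz

Using the energy-time uncertainty principle and E = hf:
ΔEΔt ≥ ℏ/2
hΔf·Δt ≥ ℏ/2

The minimum frequency uncertainty is:
Δf = ℏ/(2hτ) = 1/(4πτ)
Δf = 1/(4π × 6.541e-07 s)
Δf = 1.217e+05 Hz = 121.668 kHz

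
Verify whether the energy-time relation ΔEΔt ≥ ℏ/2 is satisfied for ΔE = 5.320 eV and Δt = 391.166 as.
Yes, it satisfies the uncertainty relation.

Calculate the product ΔEΔt:
ΔE = 5.320 eV = 8.524e-19 J
ΔEΔt = (8.524e-19 J) × (3.912e-16 s)
ΔEΔt = 3.334e-34 J·s

Compare to the minimum allowed value ℏ/2:
ℏ/2 = 5.273e-35 J·s

Since ΔEΔt = 3.334e-34 J·s ≥ 5.273e-35 J·s = ℏ/2,
this satisfies the uncertainty relation.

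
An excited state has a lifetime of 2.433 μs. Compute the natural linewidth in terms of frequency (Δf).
32.708 kHz

Using the energy-time uncertainty principle and E = hf:
ΔEΔt ≥ ℏ/2
hΔf·Δt ≥ ℏ/2

The minimum frequency uncertainty is:
Δf = ℏ/(2hτ) = 1/(4πτ)
Δf = 1/(4π × 2.433e-06 s)
Δf = 3.271e+04 Hz = 32.708 kHz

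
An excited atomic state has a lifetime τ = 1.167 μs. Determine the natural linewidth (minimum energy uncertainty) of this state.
282.010 peV

Using the energy-time uncertainty principle:
ΔEΔt ≥ ℏ/2

The lifetime τ represents the time uncertainty Δt.
The natural linewidth (minimum energy uncertainty) is:

ΔE = ℏ/(2τ)
ΔE = (1.055e-34 J·s) / (2 × 1.167e-06 s)
ΔE = 4.518e-29 J = 282.010 peV

This natural linewidth limits the precision of spectroscopic measurements.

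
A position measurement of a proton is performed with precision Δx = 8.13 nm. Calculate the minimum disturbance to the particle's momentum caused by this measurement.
6.486 × 10^-27 kg·m/s

The uncertainty principle implies that measuring position disturbs momentum:
ΔxΔp ≥ ℏ/2

When we measure position with precision Δx, we necessarily introduce a momentum uncertainty:
Δp ≥ ℏ/(2Δx)
Δp_min = (1.055e-34 J·s) / (2 × 8.130e-09 m)
Δp_min = 6.486e-27 kg·m/s

The more precisely we measure position, the greater the momentum disturbance.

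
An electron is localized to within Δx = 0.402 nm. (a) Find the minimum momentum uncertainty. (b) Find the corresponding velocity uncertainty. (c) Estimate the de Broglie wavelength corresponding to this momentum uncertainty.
(a) Δp_min = 1.312 × 10^-25 kg·m/s
(b) Δv_min = 143.990 km/s
(c) λ_dB = 5.052 nm

Step-by-step:

(a) From the uncertainty principle:
Δp_min = ℏ/(2Δx) = (1.055e-34 J·s)/(2 × 4.020e-10 m) = 1.312e-25 kg·m/s

(b) The velocity uncertainty:
Δv = Δp/m = (1.312e-25 kg·m/s)/(9.109e-31 kg) = 1.440e+05 m/s = 143.990 km/s

(c) The de Broglie wavelength for this momentum:
λ = h/p = (6.626e-34 J·s)/(1.312e-25 kg·m/s) = 5.052e-09 m = 5.052 nm

Note: The de Broglie wavelength is comparable to the localization size, as expected from wave-particle duality.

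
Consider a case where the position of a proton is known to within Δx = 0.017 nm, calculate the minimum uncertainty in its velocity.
1.854 km/s

Using the Heisenberg uncertainty principle and Δp = mΔv:
ΔxΔp ≥ ℏ/2
Δx(mΔv) ≥ ℏ/2

The minimum uncertainty in velocity is:
Δv_min = ℏ/(2mΔx)
Δv_min = (1.055e-34 J·s) / (2 × 1.673e-27 kg × 1.700e-11 m)
Δv_min = 1.854e+03 m/s = 1.854 km/s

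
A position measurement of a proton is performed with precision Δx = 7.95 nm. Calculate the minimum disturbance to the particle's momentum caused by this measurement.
6.633 × 10^-27 kg·m/s

The uncertainty principle implies that measuring position disturbs momentum:
ΔxΔp ≥ ℏ/2

When we measure position with precision Δx, we necessarily introduce a momentum uncertainty:
Δp ≥ ℏ/(2Δx)
Δp_min = (1.055e-34 J·s) / (2 × 7.950e-09 m)
Δp_min = 6.633e-27 kg·m/s

The more precisely we measure position, the greater the momentum disturbance.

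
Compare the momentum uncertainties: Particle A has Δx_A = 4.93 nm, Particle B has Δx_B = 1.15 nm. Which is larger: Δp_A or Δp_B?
Particle B has the larger minimum momentum uncertainty, by a factor of 4.29.

For each particle, the minimum momentum uncertainty is Δp_min = ℏ/(2Δx):

Particle A: Δp_A = ℏ/(2×4.930e-09 m) = 1.070e-26 kg·m/s
Particle B: Δp_B = ℏ/(2×1.150e-09 m) = 4.585e-26 kg·m/s

Ratio: Δp_B/Δp_A = 4.29

Since Δp_min ∝ 1/Δx, the particle with smaller position uncertainty (B) has larger momentum uncertainty.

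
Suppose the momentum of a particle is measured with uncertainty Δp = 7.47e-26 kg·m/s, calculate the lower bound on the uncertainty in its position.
705.871 pm

Using the Heisenberg uncertainty principle:
ΔxΔp ≥ ℏ/2

The minimum uncertainty in position is:
Δx_min = ℏ/(2Δp)
Δx_min = (1.055e-34 J·s) / (2 × 7.470e-26 kg·m/s)
Δx_min = 7.059e-10 m = 705.871 pm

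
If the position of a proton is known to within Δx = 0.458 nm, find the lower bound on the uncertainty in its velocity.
68.831 m/s

Using the Heisenberg uncertainty principle and Δp = mΔv:
ΔxΔp ≥ ℏ/2
Δx(mΔv) ≥ ℏ/2

The minimum uncertainty in velocity is:
Δv_min = ℏ/(2mΔx)
Δv_min = (1.055e-34 J·s) / (2 × 1.673e-27 kg × 4.580e-10 m)
Δv_min = 6.883e+01 m/s = 68.831 m/s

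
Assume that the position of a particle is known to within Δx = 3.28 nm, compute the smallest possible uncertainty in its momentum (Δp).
1.608 × 10^-26 kg·m/s

Using the Heisenberg uncertainty principle:
ΔxΔp ≥ ℏ/2

The minimum uncertainty in momentum is:
Δp_min = ℏ/(2Δx)
Δp_min = (1.055e-34 J·s) / (2 × 3.280e-09 m)
Δp_min = 1.608e-26 kg·m/s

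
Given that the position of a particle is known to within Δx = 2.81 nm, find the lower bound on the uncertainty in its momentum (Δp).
1.876 × 10^-26 kg·m/s

Using the Heisenberg uncertainty principle:
ΔxΔp ≥ ℏ/2

The minimum uncertainty in momentum is:
Δp_min = ℏ/(2Δx)
Δp_min = (1.055e-34 J·s) / (2 × 2.810e-09 m)
Δp_min = 1.876e-26 kg·m/s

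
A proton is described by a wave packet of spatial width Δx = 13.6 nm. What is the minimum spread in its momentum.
3.877 × 10^-27 kg·m/s

For a wave packet, the spatial width Δx and momentum spread Δp are related by the uncertainty principle:
ΔxΔp ≥ ℏ/2

The minimum momentum spread is:
Δp_min = ℏ/(2Δx)
Δp_min = (1.055e-34 J·s) / (2 × 1.360e-08 m)
Δp_min = 3.877e-27 kg·m/s

A wave packet cannot have both a well-defined position and well-defined momentum.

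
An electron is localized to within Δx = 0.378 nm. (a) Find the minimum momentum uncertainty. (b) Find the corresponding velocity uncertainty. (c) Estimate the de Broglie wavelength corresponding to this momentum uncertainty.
(a) Δp_min = 1.395 × 10^-25 kg·m/s
(b) Δv_min = 153.132 km/s
(c) λ_dB = 4.750 nm

Step-by-step:

(a) From the uncertainty principle:
Δp_min = ℏ/(2Δx) = (1.055e-34 J·s)/(2 × 3.780e-10 m) = 1.395e-25 kg·m/s

(b) The velocity uncertainty:
Δv = Δp/m = (1.395e-25 kg·m/s)/(9.109e-31 kg) = 1.531e+05 m/s = 153.132 km/s

(c) The de Broglie wavelength for this momentum:
λ = h/p = (6.626e-34 J·s)/(1.395e-25 kg·m/s) = 4.750e-09 m = 4.750 nm

Note: The de Broglie wavelength is comparable to the localization size, as expected from wave-particle duality.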